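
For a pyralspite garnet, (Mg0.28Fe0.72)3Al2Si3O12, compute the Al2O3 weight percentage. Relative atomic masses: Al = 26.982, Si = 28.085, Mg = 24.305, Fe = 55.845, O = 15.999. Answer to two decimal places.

Formula mass = 471.248 g/mol.
2 Al → 1.0000 mol Al2O3 per formula unit; M(Al2O3) = 101.961, so Al2O3 mass = 101.961 g.
101.961/471.248 × 100 = 21.64 wt%.

21.64 wt%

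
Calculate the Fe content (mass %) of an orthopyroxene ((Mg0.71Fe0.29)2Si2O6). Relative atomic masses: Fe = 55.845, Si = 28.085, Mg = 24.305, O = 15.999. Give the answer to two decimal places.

M((Mg0.71Fe0.29)2Si2O6) = 219.067 g/mol.
Fe contributes 0.58 × 55.845 = 32.390 g per mole.
32.390/219.067 = 0.1479 → 14.79%.

14.79 mass %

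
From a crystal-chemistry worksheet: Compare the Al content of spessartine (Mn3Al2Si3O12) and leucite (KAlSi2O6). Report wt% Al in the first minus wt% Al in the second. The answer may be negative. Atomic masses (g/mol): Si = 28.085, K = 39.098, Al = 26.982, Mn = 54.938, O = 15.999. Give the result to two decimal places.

-1.46 percentage points

Al in Mn3Al2Si3O12: molar mass 495.021 g/mol; 2×26.982 = 53.964 g → 10.90 wt%.
Al in KAlSi2O6: molar mass 218.244 g/mol; 1×26.982 = 26.982 g → 12.36 wt%.
Difference = 10.90 − 12.36 = -1.46 percentage points.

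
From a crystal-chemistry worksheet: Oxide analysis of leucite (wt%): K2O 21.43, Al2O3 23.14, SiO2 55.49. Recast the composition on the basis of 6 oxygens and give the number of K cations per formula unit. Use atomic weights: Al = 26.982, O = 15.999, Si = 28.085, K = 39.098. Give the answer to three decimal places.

0.991 K apfu

K2O (M=94.195): mol = 0.22751; K = 0.45502, O = 0.22751.
Al2O3 (M=101.961): mol = 0.22695; Al = 0.45390, O = 0.68085.
SiO2 (M=60.083): mol = 0.92356; Si = 0.92356, O = 1.84712.
ΣO = 2.75548; factor = 6/ΣO = 2.17748.
K apfu = 0.45502 × 2.17748 = 0.991.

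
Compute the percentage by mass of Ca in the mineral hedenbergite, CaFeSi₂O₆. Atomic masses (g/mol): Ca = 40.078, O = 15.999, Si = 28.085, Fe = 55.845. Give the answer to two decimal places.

16.15 weight percent

Formula mass = 1·40.078 + 1·55.845 + 2·28.085 + 6·15.999 = 248.087 g/mol, of which 40.078 g is Ca.
So Ca makes up 40.078/248.087 = 0.1615 of the mass, i.e. 16.15%.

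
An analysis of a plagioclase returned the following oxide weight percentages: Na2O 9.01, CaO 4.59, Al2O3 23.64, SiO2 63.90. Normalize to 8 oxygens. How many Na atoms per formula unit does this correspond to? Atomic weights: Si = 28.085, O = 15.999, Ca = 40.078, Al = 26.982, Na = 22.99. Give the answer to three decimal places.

9.01 wt% Na2O ÷ 61.979 g/mol = 0.14537 mol, giving 0.29074 Na and 0.14537 O.
4.59 wt% CaO ÷ 56.077 g/mol = 0.08185 mol, giving 0.08185 Ca and 0.08185 O.
23.64 wt% Al2O3 ÷ 101.961 g/mol = 0.23185 mol, giving 0.46370 Al and 0.69555 O.
63.90 wt% SiO2 ÷ 60.083 g/mol = 1.06353 mol, giving 1.06353 Si and 2.12706 O.
Oxygen sums to 3.04983; scaling by 8/3.04983 = 2.62310 puts the formula on 8 O.
Na: 0.29074 × 2.62310 = 0.763 atoms per formula unit.

0.763 Na apfu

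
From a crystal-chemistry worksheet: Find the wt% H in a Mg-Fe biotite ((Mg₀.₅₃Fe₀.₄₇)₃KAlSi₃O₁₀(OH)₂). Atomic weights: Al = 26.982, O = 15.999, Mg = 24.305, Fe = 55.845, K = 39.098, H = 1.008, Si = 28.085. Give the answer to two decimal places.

M((Mg₀.₅₃Fe₀.₄₇)₃KAlSi₃O₁₀(OH)₂) = 461.725 g/mol.
H contributes 2 × 1.008 = 2.016 g per mole.
2.016/461.725 = 0.0044 → 0.44%.

0.44 wt%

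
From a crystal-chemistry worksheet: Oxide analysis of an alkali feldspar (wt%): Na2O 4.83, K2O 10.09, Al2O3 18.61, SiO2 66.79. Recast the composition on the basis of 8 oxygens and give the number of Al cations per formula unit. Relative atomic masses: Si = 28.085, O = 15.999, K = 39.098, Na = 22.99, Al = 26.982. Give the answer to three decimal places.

Na2O (M=61.979): mol = 0.07793; Na = 0.15586, O = 0.07793.
K2O (M=94.195): mol = 0.10712; K = 0.21424, O = 0.10712.
Al2O3 (M=101.961): mol = 0.18252; Al = 0.36504, O = 0.54756.
SiO2 (M=60.083): mol = 1.11163; Si = 1.11163, O = 2.22326.
ΣO = 2.95587; factor = 8/ΣO = 2.70648.
Al apfu = 0.36504 × 2.70648 = 0.988.

0.988 Al apfu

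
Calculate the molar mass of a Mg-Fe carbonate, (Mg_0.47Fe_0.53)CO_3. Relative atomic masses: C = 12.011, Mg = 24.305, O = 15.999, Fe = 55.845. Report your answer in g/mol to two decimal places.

The formula mass is the sum 0.47·24.305 + 0.53·55.845 + 1·12.011 + 3·15.999.

101.03 g/mol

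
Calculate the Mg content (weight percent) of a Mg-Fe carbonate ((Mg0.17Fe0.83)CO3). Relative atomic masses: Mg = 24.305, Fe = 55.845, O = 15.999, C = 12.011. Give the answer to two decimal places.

Molar mass of (Mg0.17Fe0.83)CO3: 0.17·24.305 + 0.83·55.845 + 1·12.011 + 3·15.999 = 110.491 g/mol.
Mass of Mg per formula unit: 0.17 × 24.305 = 4.132 g.
Weight fraction Mg = 4.132 / 110.491 = 0.0374.

3.74 weight percent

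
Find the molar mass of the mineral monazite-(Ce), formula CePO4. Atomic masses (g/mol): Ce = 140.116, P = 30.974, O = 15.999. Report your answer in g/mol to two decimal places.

235.09 g/mol

The formula mass is the sum 1×140.116 + 1×30.974 + 4×15.999.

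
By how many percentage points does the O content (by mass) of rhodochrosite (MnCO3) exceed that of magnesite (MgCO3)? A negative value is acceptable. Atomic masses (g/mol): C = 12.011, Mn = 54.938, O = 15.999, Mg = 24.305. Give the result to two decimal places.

First mineral: 47.997 g O in 114.946 g formula = 41.76 wt% O.
Second mineral: 47.997 g O in 84.313 g formula = 56.93 wt% O.
41.76% − 56.93% gives a difference of -15.17 percentage points.

-15.17 percentage points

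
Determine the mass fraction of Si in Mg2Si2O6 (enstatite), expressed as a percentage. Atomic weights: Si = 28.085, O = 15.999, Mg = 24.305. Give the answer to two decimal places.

Molar mass of Mg2Si2O6: 2*24.305 + 2*28.085 + 6*15.999 = 200.774 g/mol.
Mass of Si per formula unit: 2 × 28.085 = 56.170 g.
Weight fraction Si = 56.170 / 200.774 = 0.2798.

27.98 weight percent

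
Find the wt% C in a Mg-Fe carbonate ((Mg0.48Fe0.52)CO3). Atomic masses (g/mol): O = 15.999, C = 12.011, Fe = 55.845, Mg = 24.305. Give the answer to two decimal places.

11.93 weight percent

M((Mg0.48Fe0.52)CO3) = 100.714 g/mol.
C contributes 1 × 12.011 = 12.011 g per mole.
12.011/100.714 = 0.1193 → 11.93%.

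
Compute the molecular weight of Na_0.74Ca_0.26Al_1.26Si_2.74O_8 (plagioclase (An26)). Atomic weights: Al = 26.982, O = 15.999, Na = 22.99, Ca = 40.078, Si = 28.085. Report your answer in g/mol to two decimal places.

266.38 g/mol

M = 0.74*22.99 + 0.26*40.078 + 1.26*26.982 + 2.74*28.085 + 8*15.999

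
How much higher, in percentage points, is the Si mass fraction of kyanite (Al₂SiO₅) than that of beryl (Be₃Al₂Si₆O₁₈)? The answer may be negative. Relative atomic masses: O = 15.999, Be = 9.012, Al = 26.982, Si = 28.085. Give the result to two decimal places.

-14.02 percentage points

First mineral: 28.085 g Si in 162.044 g formula = 17.33 wt% Si.
Second mineral: 168.510 g Si in 537.492 g formula = 31.35 wt% Si.
17.33% − 31.35% gives a difference of -14.02 percentage points.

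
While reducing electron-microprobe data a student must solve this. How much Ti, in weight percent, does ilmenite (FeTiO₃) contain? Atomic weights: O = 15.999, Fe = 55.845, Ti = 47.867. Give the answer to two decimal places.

31.55 weight percent

Formula mass = 1·55.845 + 1·47.867 + 3·15.999 = 151.709 g/mol, of which 47.867 g is Ti.
So Ti makes up 47.867/151.709 = 0.3155 of the mass, i.e. 31.55%.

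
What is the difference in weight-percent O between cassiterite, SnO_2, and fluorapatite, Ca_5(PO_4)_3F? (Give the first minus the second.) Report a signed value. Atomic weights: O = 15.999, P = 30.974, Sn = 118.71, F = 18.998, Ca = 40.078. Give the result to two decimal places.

-16.84 percentage points

O in SnO_2: molar mass 150.708 g/mol; 2×15.999 = 31.998 g → 21.23 wt%.
O in Ca_5(PO_4)_3F: molar mass 504.298 g/mol; 12×15.999 = 191.988 g → 38.07 wt%.
Difference = 21.23 − 38.07 = -16.84 percentage points.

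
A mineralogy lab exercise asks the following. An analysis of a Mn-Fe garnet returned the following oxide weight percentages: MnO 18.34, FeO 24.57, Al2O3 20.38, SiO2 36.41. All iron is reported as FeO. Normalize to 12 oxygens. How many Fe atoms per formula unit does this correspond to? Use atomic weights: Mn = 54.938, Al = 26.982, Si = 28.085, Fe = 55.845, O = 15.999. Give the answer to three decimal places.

18.34 wt% MnO ÷ 70.937 g/mol = 0.25854 mol, giving 0.25854 Mn and 0.25854 O.
24.57 wt% FeO ÷ 71.844 g/mol = 0.34199 mol, giving 0.34199 Fe and 0.34199 O.
20.38 wt% Al2O3 ÷ 101.961 g/mol = 0.19988 mol, giving 0.39976 Al and 0.59964 O.
36.41 wt% SiO2 ÷ 60.083 g/mol = 0.60600 mol, giving 0.60600 Si and 1.21200 O.
Oxygen sums to 2.41217; scaling by 12/2.41217 = 4.97477 puts the formula on 12 O.
Fe: 0.34199 × 4.97477 = 1.701 atoms per formula unit.

1.701 Fe apfu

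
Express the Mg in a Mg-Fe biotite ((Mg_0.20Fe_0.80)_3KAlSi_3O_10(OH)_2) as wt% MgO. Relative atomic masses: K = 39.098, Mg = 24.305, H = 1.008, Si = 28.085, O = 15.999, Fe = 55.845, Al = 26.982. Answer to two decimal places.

4.91 wt%

M((Mg_0.20Fe_0.80)_3KAlSi_3O_10(OH)_2) = 492.950 g/mol; M(MgO) = 40.304 g/mol.
Moles MgO per formula unit = 0.60 Mg ÷ 1 = 0.6000.
MgO fraction = (0.6000 × 40.304) / 492.950 = 24.182/492.950 = 0.0491.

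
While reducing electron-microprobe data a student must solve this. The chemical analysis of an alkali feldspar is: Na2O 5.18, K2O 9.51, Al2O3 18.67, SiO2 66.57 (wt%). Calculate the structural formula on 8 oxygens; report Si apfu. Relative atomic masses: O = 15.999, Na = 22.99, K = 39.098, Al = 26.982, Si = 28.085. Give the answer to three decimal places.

5.18 wt% Na2O ÷ 61.979 g/mol = 0.08358 mol, giving 0.16716 Na and 0.08358 O.
9.51 wt% K2O ÷ 94.195 g/mol = 0.10096 mol, giving 0.20192 K and 0.10096 O.
18.67 wt% Al2O3 ÷ 101.961 g/mol = 0.18311 mol, giving 0.36622 Al and 0.54933 O.
66.57 wt% SiO2 ÷ 60.083 g/mol = 1.10797 mol, giving 1.10797 Si and 2.21594 O.
Oxygen sums to 2.94981; scaling by 8/2.94981 = 2.71204 puts the formula on 8 O.
Si: 1.10797 × 2.71204 = 3.005 atoms per formula unit.

3.005 Si apfu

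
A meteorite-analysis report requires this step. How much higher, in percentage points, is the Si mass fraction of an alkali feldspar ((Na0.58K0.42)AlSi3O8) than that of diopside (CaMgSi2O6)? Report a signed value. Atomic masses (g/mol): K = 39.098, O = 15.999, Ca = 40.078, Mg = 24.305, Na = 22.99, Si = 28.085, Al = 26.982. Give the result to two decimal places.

5.38 percentage points

First mineral: 84.255 g Si in 268.984 g formula = 31.32 wt% Si.
Second mineral: 56.170 g Si in 216.547 g formula = 25.94 wt% Si.
31.32% − 25.94% gives a difference of 5.38 percentage points.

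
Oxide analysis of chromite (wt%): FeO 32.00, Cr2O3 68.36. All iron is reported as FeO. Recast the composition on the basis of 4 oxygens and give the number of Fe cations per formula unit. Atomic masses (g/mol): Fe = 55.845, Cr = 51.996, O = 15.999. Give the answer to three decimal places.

0.993 Fe apfu

32.00 wt% FeO ÷ 71.844 g/mol = 0.44541 mol, giving 0.44541 Fe and 0.44541 O.
68.36 wt% Cr2O3 ÷ 151.989 g/mol = 0.44977 mol, giving 0.89954 Cr and 1.34931 O.
Oxygen sums to 1.79472; scaling by 4/1.79472 = 2.22876 puts the formula on 4 O.
Fe: 0.44541 × 2.22876 = 0.993 atoms per formula unit.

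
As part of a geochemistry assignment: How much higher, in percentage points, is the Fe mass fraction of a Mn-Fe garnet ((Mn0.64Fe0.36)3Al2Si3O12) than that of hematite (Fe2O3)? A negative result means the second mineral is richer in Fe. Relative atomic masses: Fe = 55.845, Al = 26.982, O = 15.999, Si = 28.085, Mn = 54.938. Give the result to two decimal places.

First mineral: 60.313 g Fe in 496.001 g formula = 12.16 wt% Fe.
Second mineral: 111.690 g Fe in 159.687 g formula = 69.94 wt% Fe.
12.16% − 69.94% gives a difference of -57.78 percentage points.

-57.78 percentage points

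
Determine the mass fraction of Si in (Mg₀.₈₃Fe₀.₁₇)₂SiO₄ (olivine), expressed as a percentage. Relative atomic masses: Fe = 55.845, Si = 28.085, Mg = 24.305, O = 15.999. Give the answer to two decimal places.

18.55 wt%

Formula mass = 1.66×24.305 + 0.34×55.845 + 1×28.085 + 4×15.999 = 151.415 g/mol, of which 28.085 g is Si.
So Si makes up 28.085/151.415 = 0.1855 of the mass, i.e. 18.55%.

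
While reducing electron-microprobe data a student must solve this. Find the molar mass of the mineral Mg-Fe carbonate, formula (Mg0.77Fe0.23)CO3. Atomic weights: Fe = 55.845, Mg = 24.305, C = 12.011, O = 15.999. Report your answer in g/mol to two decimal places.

91.57 g/mol

The formula mass is the sum 0.77·24.305 + 0.23·55.845 + 1·12.011 + 3·15.999.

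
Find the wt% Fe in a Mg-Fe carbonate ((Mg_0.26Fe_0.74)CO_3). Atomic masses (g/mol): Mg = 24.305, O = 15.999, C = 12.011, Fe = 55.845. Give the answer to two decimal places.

Molar mass of (Mg_0.26Fe_0.74)CO_3: 0.26×24.305 + 0.74×55.845 + 1×12.011 + 3×15.999 = 107.653 g/mol.
Mass of Fe per formula unit: 0.74 × 55.845 = 41.325 g.
Weight fraction Fe = 41.325 / 107.653 = 0.3839.

38.39 weight percent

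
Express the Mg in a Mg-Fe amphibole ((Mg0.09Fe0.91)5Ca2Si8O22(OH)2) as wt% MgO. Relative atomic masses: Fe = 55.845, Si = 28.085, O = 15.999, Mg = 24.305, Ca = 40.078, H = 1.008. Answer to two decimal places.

Formula mass = 955.860 g/mol.
0.45 Mg → 0.4500 mol MgO per formula unit; M(MgO) = 40.304, so MgO mass = 18.137 g.
18.137/955.860 × 100 = 1.90 wt%.

1.90 wt%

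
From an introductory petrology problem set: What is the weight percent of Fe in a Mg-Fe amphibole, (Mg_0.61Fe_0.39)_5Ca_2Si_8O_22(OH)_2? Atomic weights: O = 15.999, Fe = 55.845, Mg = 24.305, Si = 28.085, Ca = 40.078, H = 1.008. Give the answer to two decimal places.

Formula mass = 3.05*24.305 + 1.95*55.845 + 2*40.078 + 8*28.085 + 24*15.999 + 2*1.008 = 873.856 g/mol, of which 108.898 g is Fe.
So Fe makes up 108.898/873.856 = 0.1246 of the mass, i.e. 12.46%.

12.46 wt%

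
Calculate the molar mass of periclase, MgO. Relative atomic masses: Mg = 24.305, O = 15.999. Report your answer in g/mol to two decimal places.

40.30 g/mol

The formula mass is the sum 1·24.305 + 1·15.999.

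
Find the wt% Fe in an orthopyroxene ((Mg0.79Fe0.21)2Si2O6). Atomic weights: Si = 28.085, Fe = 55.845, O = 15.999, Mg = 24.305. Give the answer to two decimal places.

10.96 wt%

Formula mass = 1.58·24.305 + 0.42·55.845 + 2·28.085 + 6·15.999 = 214.021 g/mol, of which 23.455 g is Fe.
So Fe makes up 23.455/214.021 = 0.1096 of the mass, i.e. 10.96%.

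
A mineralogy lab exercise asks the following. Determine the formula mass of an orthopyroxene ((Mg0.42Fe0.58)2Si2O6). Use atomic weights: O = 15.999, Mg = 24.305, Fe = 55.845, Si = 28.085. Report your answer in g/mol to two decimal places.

Mg: 0.84 × 24.305 = 20.4162
Fe: 1.16 × 55.845 = 64.7802
Si: 2 × 28.085 = 56.1700
O: 6 × 15.999 = 95.9940
Summing the contributions gives the formula mass.

237.36 g/mol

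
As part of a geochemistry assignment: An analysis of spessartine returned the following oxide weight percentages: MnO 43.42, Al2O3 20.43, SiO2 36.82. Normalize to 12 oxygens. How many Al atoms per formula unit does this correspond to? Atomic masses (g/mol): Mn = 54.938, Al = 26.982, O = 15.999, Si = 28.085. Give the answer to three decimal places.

1.972 Al apfu

MnO (M=70.937): mol = 0.61209; Mn = 0.61209, O = 0.61209.
Al2O3 (M=101.961): mol = 0.20037; Al = 0.40074, O = 0.60111.
SiO2 (M=60.083): mol = 0.61282; Si = 0.61282, O = 1.22564.
ΣO = 2.43884; factor = 12/ΣO = 4.92037.
Al apfu = 0.40074 × 4.92037 = 1.972.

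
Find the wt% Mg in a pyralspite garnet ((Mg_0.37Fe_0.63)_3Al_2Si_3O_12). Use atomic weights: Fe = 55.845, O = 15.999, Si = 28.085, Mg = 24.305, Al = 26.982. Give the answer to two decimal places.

5.83 weight percent

Molar mass of (Mg_0.37Fe_0.63)_3Al_2Si_3O_12: 1.11*24.305 + 1.89*55.845 + 2*26.982 + 3*28.085 + 12*15.999 = 462.733 g/mol.
Mass of Mg per formula unit: 1.11 × 24.305 = 26.979 g.
Weight fraction Mg = 26.979 / 462.733 = 0.0583.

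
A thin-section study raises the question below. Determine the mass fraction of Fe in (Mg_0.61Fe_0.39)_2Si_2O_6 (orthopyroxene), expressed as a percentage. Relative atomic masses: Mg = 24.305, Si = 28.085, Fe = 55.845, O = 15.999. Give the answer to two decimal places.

Molar mass of (Mg_0.61Fe_0.39)_2Si_2O_6: 1.22×24.305 + 0.78×55.845 + 2×28.085 + 6×15.999 = 225.375 g/mol.
Mass of Fe per formula unit: 0.78 × 55.845 = 43.559 g.
Weight fraction Fe = 43.559 / 225.375 = 0.1933.

19.33 weight percent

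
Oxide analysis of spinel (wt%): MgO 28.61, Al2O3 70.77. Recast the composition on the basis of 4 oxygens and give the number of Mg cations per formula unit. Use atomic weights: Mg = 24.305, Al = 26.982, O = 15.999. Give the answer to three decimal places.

1.017 Mg apfu

MgO: 28.61/40.304 = 0.70986 mol → 0.70986 mol Mg, 0.70986 mol O.
Al2O3: 70.77/101.961 = 0.69409 mol → 1.38818 mol Al, 2.08227 mol O.
Total oxygen = 2.79213 mol. Normalization factor = 4/2.79213 = 1.43260.
Mg per 4 O = 0.70986 × 1.43260 = 1.017.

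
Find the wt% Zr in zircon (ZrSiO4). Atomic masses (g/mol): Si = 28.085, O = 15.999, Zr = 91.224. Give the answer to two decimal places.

M(ZrSiO4) = 183.305 g/mol.
Zr contributes 1 × 91.224 = 91.224 g per mole.
91.224/183.305 = 0.4977 → 49.77%.

49.77 weight percent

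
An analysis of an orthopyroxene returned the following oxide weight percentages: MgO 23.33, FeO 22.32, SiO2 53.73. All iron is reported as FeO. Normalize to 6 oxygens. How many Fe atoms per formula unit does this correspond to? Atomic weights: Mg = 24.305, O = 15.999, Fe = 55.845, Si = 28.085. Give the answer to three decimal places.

0.696 Fe apfu

23.33 wt% MgO ÷ 40.304 g/mol = 0.57885 mol, giving 0.57885 Mg and 0.57885 O.
22.32 wt% FeO ÷ 71.844 g/mol = 0.31067 mol, giving 0.31067 Fe and 0.31067 O.
53.73 wt% SiO2 ÷ 60.083 g/mol = 0.89426 mol, giving 0.89426 Si and 1.78852 O.
Oxygen sums to 2.67804; scaling by 6/2.67804 = 2.24044 puts the formula on 6 O.
Fe: 0.31067 × 2.24044 = 0.696 atoms per formula unit.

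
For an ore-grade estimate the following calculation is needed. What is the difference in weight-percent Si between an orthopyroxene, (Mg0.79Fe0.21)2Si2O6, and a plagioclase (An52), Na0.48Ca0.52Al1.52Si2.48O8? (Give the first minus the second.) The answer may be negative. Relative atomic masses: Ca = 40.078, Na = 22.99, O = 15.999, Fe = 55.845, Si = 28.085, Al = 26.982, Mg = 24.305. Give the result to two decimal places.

M((Mg0.79Fe0.21)2Si2O6) = 214.021 g/mol, so wt% Si = 56.170/214.021 × 100 = 26.25%.
M(Na0.48Ca0.52Al1.52Si2.48O8) = 270.531 g/mol, so wt% Si = 69.651/270.531 × 100 = 25.75%.
26.25 − 25.75 = 0.50 pp.

0.50 percentage points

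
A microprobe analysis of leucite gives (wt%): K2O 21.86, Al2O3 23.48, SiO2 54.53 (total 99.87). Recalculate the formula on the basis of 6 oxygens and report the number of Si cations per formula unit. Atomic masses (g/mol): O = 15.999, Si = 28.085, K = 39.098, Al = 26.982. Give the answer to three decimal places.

1.989 Si apfu

21.86 wt% K2O ÷ 94.195 g/mol = 0.23207 mol, giving 0.46414 K and 0.23207 O.
23.48 wt% Al2O3 ÷ 101.961 g/mol = 0.23028 mol, giving 0.46056 Al and 0.69084 O.
54.53 wt% SiO2 ÷ 60.083 g/mol = 0.90758 mol, giving 0.90758 Si and 1.81516 O.
Oxygen sums to 2.73807; scaling by 6/2.73807 = 2.19132 puts the formula on 6 O.
Si: 0.90758 × 2.19132 = 1.989 atoms per formula unit.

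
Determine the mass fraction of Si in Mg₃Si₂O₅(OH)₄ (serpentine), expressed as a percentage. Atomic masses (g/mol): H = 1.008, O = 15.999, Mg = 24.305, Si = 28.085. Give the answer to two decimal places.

M(Mg₃Si₂O₅(OH)₄) = 277.108 g/mol.
Si contributes 2 × 28.085 = 56.170 g per mole.
56.170/277.108 = 0.2027 → 20.27%.

20.27 mass %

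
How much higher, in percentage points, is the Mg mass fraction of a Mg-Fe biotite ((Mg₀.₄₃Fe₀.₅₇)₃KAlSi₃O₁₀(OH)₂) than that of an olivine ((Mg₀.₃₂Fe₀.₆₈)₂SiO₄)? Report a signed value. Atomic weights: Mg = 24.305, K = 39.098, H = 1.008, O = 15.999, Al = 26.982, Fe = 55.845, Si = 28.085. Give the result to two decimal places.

First mineral: 31.353 g Mg in 471.187 g formula = 6.65 wt% Mg.
Second mineral: 15.555 g Mg in 183.585 g formula = 8.47 wt% Mg.
6.65% − 8.47% gives a difference of -1.82 percentage points.

-1.82 percentage points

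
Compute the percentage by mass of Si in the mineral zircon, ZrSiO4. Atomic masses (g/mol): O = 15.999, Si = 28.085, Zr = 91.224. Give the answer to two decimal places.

Formula mass = 1·91.224 + 1·28.085 + 4·15.999 = 183.305 g/mol, of which 28.085 g is Si.
So Si makes up 28.085/183.305 = 0.1532 of the mass, i.e. 15.32%.

15.32 mass %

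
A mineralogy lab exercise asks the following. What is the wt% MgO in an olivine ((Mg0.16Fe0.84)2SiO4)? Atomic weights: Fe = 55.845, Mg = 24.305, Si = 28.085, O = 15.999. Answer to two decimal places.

Molar mass of (Mg0.16Fe0.84)2SiO4 = 0.32·24.305 + 1.68·55.845 + 1·28.085 + 4·15.999 = 193.678 g/mol.
Each formula unit contains 0.32 Mg, equivalent to 0.32/1 = 0.3200 mol MgO.
M(MgO) = 1×24.305 + 1×15.999 = 40.304 g/mol.
Mass of MgO per formula unit = 0.3200 × 40.304 = 12.897 g.
MgO wt% = 12.897 / 193.678 × 100 = 6.66%.

6.66 wt%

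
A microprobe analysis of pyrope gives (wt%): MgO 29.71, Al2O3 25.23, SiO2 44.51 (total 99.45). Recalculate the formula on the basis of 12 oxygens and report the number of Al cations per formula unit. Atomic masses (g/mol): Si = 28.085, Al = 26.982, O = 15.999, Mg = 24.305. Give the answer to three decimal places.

2.006 Al apfu

MgO (M=40.304): mol = 0.73715; Mg = 0.73715, O = 0.73715.
Al2O3 (M=101.961): mol = 0.24745; Al = 0.49490, O = 0.74235.
SiO2 (M=60.083): mol = 0.74081; Si = 0.74081, O = 1.48162.
ΣO = 2.96112; factor = 12/ΣO = 4.05252.
Al apfu = 0.49490 × 4.05252 = 2.006.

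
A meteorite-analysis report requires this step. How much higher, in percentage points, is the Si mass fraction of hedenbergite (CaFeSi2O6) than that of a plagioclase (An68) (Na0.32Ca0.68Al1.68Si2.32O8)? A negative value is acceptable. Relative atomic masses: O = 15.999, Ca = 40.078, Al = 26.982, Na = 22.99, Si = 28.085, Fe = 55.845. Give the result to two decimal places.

First mineral: 56.170 g Si in 248.087 g formula = 22.64 wt% Si.
Second mineral: 65.157 g Si in 273.089 g formula = 23.86 wt% Si.
22.64% − 23.86% gives a difference of -1.22 percentage points.

-1.22 percentage points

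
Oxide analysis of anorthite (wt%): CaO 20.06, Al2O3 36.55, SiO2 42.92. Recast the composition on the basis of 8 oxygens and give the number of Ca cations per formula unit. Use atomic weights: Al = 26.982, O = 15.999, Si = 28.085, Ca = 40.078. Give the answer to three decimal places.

CaO (M=56.077): mol = 0.35772; Ca = 0.35772, O = 0.35772.
Al2O3 (M=101.961): mol = 0.35847; Al = 0.71694, O = 1.07541.
SiO2 (M=60.083): mol = 0.71435; Si = 0.71435, O = 1.42870.
ΣO = 2.86183; factor = 8/ΣO = 2.79541.
Ca apfu = 0.35772 × 2.79541 = 1.000.

1.000 Ca apfu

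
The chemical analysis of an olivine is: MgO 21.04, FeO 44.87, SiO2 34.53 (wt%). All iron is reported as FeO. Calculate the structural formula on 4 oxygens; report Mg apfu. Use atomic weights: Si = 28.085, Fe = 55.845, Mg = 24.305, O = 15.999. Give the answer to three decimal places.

21.04 wt% MgO ÷ 40.304 g/mol = 0.52203 mol, giving 0.52203 Mg and 0.52203 O.
44.87 wt% FeO ÷ 71.844 g/mol = 0.62455 mol, giving 0.62455 Fe and 0.62455 O.
34.53 wt% SiO2 ÷ 60.083 g/mol = 0.57470 mol, giving 0.57470 Si and 1.14940 O.
Oxygen sums to 2.29598; scaling by 4/2.29598 = 1.74218 puts the formula on 4 O.
Mg: 0.52203 × 1.74218 = 0.909 atoms per formula unit.

0.909 Mg apfu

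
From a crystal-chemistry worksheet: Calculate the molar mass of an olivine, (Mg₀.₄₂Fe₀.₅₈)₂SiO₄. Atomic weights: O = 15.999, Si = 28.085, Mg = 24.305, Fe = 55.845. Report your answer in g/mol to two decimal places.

177.28 g/mol

Mg: 0.84 × 24.305 = 20.4162
Fe: 1.16 × 55.845 = 64.7802
Si: 1 × 28.085 = 28.0850
O: 4 × 15.999 = 63.9960
Summing the contributions gives the formula mass.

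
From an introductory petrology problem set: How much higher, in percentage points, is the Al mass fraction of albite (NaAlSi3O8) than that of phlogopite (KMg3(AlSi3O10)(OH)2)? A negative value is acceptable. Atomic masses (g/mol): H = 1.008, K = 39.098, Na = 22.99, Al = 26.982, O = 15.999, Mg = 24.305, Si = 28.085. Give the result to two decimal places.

M(NaAlSi3O8) = 262.219 g/mol, so wt% Al = 26.982/262.219 × 100 = 10.29%.
M(KMg3(AlSi3O10)(OH)2) = 417.254 g/mol, so wt% Al = 26.982/417.254 × 100 = 6.47%.
10.29 − 6.47 = 3.82 pp.

3.82 percentage points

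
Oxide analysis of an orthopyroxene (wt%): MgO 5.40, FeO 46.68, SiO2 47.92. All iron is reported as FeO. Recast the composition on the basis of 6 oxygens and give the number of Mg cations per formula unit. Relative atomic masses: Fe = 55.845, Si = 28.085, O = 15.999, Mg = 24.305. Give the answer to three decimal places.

0.338 Mg apfu

MgO: 5.40/40.304 = 0.13398 mol → 0.13398 mol Mg, 0.13398 mol O.
FeO: 46.68/71.844 = 0.64974 mol → 0.64974 mol Fe, 0.64974 mol O.
SiO2: 47.92/60.083 = 0.79756 mol → 0.79756 mol Si, 1.59512 mol O.
Total oxygen = 2.37884 mol. Normalization factor = 6/2.37884 = 2.52224.
Mg per 6 O = 0.13398 × 2.52224 = 0.338.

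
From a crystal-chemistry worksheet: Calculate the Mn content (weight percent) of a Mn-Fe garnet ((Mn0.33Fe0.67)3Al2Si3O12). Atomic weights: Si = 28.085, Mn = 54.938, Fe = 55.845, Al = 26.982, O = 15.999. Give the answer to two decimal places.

Formula mass = 0.99×54.938 + 2.01×55.845 + 2×26.982 + 3×28.085 + 12×15.999 = 496.844 g/mol, of which 54.389 g is Mn.
So Mn makes up 54.389/496.844 = 0.1095 of the mass, i.e. 10.95%.

10.95 weight percent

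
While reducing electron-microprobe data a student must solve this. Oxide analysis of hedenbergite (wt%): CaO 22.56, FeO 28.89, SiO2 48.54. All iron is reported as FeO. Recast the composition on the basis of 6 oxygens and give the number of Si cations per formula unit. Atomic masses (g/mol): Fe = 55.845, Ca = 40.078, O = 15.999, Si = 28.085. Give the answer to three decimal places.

22.56 wt% CaO ÷ 56.077 g/mol = 0.40230 mol, giving 0.40230 Ca and 0.40230 O.
28.89 wt% FeO ÷ 71.844 g/mol = 0.40212 mol, giving 0.40212 Fe and 0.40212 O.
48.54 wt% SiO2 ÷ 60.083 g/mol = 0.80788 mol, giving 0.80788 Si and 1.61576 O.
Oxygen sums to 2.42018; scaling by 6/2.42018 = 2.47915 puts the formula on 6 O.
Si: 0.80788 × 2.47915 = 2.003 atoms per formula unit.

2.003 Si apfu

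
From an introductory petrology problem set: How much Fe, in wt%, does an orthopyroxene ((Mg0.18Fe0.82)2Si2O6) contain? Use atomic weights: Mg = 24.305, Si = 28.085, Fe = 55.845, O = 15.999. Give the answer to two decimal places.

M((Mg0.18Fe0.82)2Si2O6) = 252.500 g/mol.
Fe contributes 1.64 × 55.845 = 91.586 g per mole.
91.586/252.500 = 0.3627 → 36.27%.

36.27 wt%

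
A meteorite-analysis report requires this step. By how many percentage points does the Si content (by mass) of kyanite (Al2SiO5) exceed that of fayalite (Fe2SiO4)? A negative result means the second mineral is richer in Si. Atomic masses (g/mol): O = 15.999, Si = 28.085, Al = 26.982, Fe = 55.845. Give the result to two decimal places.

First mineral: 28.085 g Si in 162.044 g formula = 17.33 wt% Si.
Second mineral: 28.085 g Si in 203.771 g formula = 13.78 wt% Si.
17.33% − 13.78% gives a difference of 3.55 percentage points.

3.55 percentage points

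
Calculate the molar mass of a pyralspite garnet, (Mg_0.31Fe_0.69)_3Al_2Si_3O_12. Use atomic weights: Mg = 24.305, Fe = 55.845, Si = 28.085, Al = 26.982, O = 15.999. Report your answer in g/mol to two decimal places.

M = 0.93×24.305 + 2.07×55.845 + 2×26.982 + 3×28.085 + 12×15.999

468.41 g/mol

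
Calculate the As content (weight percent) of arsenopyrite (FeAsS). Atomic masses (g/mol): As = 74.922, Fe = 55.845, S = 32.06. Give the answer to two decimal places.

Formula mass = 1·55.845 + 1·74.922 + 1·32.06 = 162.827 g/mol, of which 74.922 g is As.
So As makes up 74.922/162.827 = 0.4601 of the mass, i.e. 46.01%.

46.01 weight percent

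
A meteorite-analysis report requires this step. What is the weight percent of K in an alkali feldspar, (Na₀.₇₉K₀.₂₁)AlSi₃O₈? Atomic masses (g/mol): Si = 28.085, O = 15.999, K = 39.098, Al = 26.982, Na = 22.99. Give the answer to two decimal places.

M((Na₀.₇₉K₀.₂₁)AlSi₃O₈) = 265.602 g/mol.
K contributes 0.21 × 39.098 = 8.211 g per mole.
8.211/265.602 = 0.0309 → 3.09%.

3.09 mass %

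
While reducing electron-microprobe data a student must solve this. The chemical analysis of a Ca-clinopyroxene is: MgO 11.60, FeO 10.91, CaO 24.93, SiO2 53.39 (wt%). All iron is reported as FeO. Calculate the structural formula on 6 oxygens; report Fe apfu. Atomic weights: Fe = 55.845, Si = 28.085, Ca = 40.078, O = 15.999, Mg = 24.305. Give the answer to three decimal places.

0.342 Fe apfu

MgO (M=40.304): mol = 0.28781; Mg = 0.28781, O = 0.28781.
FeO (M=71.844): mol = 0.15186; Fe = 0.15186, O = 0.15186.
CaO (M=56.077): mol = 0.44457; Ca = 0.44457, O = 0.44457.
SiO2 (M=60.083): mol = 0.88860; Si = 0.88860, O = 1.77720.
ΣO = 2.66144; factor = 6/ΣO = 2.25442.
Fe apfu = 0.15186 × 2.25442 = 0.342.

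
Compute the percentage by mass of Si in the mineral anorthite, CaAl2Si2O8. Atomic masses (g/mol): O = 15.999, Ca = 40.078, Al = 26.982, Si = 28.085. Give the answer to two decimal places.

20.19 wt%

Molar mass of CaAl2Si2O8: 1·40.078 + 2·26.982 + 2·28.085 + 8·15.999 = 278.204 g/mol.
Mass of Si per formula unit: 2 × 28.085 = 56.170 g.
Weight fraction Si = 56.170 / 278.204 = 0.2019.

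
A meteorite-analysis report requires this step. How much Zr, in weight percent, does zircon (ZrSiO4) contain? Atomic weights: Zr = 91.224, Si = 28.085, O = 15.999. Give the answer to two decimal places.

M(ZrSiO4) = 183.305 g/mol.
Zr contributes 1 × 91.224 = 91.224 g per mole.
91.224/183.305 = 0.4977 → 49.77%.

49.77 weight percent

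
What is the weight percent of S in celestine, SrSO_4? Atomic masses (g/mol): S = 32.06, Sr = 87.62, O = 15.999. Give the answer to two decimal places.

17.45 wt%

Formula mass = 1*87.62 + 1*32.06 + 4*15.999 = 183.676 g/mol, of which 32.060 g is S.
So S makes up 32.060/183.676 = 0.1745 of the mass, i.e. 17.45%.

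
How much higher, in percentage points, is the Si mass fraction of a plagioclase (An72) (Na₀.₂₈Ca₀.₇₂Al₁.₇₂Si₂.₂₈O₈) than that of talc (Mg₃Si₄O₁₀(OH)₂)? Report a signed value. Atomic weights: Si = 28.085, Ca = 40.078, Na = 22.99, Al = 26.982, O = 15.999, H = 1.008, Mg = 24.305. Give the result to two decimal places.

First mineral: 64.034 g Si in 273.728 g formula = 23.39 wt% Si.
Second mineral: 112.340 g Si in 379.259 g formula = 29.62 wt% Si.
23.39% − 29.62% gives a difference of -6.23 percentage points.

-6.23 percentage points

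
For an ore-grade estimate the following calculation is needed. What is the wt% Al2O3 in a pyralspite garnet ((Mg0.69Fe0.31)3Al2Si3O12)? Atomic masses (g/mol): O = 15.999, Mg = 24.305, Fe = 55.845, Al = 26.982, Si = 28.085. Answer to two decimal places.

23.58 wt%

M((Mg0.69Fe0.31)3Al2Si3O12) = 432.454 g/mol; M(Al2O3) = 101.961 g/mol.
Moles Al2O3 per formula unit = 2 Al ÷ 2 = 1.0000.
Al2O3 fraction = (1.0000 × 101.961) / 432.454 = 101.961/432.454 = 0.2358.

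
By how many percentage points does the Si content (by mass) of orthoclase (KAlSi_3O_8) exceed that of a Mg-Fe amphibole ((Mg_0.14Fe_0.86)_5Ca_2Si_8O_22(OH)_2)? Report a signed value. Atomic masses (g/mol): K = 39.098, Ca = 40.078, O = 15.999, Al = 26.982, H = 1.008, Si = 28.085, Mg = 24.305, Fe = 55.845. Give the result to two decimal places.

First mineral: 84.255 g Si in 278.327 g formula = 30.27 wt% Si.
Second mineral: 224.680 g Si in 947.975 g formula = 23.70 wt% Si.
30.27% − 23.70% gives a difference of 6.57 percentage points.

6.57 percentage points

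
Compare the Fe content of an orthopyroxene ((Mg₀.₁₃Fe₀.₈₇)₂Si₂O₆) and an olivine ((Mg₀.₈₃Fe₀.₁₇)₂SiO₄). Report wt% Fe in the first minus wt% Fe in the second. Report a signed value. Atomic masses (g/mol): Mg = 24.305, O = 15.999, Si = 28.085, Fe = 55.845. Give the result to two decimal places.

25.47 percentage points

First mineral: 97.170 g Fe in 255.654 g formula = 38.01 wt% Fe.
Second mineral: 18.987 g Fe in 151.415 g formula = 12.54 wt% Fe.
38.01% − 12.54% gives a difference of 25.47 percentage points.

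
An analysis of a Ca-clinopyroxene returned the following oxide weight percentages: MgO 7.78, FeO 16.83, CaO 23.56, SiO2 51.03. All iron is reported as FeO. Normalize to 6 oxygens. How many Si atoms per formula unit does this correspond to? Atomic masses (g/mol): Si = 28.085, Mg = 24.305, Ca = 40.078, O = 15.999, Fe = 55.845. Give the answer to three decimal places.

7.78 wt% MgO ÷ 40.304 g/mol = 0.19303 mol, giving 0.19303 Mg and 0.19303 O.
16.83 wt% FeO ÷ 71.844 g/mol = 0.23426 mol, giving 0.23426 Fe and 0.23426 O.
23.56 wt% CaO ÷ 56.077 g/mol = 0.42014 mol, giving 0.42014 Ca and 0.42014 O.
51.03 wt% SiO2 ÷ 60.083 g/mol = 0.84933 mol, giving 0.84933 Si and 1.69866 O.
Oxygen sums to 2.54609; scaling by 6/2.54609 = 2.35655 puts the formula on 6 O.
Si: 0.84933 × 2.35655 = 2.001 atoms per formula unit.

2.001 Si apfu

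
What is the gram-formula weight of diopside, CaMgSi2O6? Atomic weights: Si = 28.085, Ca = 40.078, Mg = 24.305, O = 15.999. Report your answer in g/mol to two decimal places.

M = 1(40.078) + 1(24.305) + 2(28.085) + 6(15.999)

216.55 g/mol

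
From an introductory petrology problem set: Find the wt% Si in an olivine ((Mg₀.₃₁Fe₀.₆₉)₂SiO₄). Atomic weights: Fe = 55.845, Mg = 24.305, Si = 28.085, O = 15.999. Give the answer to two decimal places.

15.25 weight percent

Molar mass of (Mg₀.₃₁Fe₀.₆₉)₂SiO₄: 0.62·24.305 + 1.38·55.845 + 1·28.085 + 4·15.999 = 184.216 g/mol.
Mass of Si per formula unit: 1 × 28.085 = 28.085 g.
Weight fraction Si = 28.085 / 184.216 = 0.1525.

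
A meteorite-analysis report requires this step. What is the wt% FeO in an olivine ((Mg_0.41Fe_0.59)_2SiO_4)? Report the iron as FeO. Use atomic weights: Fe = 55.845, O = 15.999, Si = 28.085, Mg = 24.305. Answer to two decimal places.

47.65 wt%

Formula mass = 177.908 g/mol.
1.18 Fe → 1.1800 mol FeO per formula unit; M(FeO) = 71.844, so FeO mass = 84.776 g.
84.776/177.908 × 100 = 47.65 wt%.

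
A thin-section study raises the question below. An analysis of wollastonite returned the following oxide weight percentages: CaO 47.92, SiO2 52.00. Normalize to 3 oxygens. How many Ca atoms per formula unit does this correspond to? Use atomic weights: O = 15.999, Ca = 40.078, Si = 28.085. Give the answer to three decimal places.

0.992 Ca apfu

CaO: 47.92/56.077 = 0.85454 mol → 0.85454 mol Ca, 0.85454 mol O.
SiO2: 52.00/60.083 = 0.86547 mol → 0.86547 mol Si, 1.73094 mol O.
Total oxygen = 2.58548 mol. Normalization factor = 3/2.58548 = 1.16033.
Ca per 3 O = 0.85454 × 1.16033 = 0.992.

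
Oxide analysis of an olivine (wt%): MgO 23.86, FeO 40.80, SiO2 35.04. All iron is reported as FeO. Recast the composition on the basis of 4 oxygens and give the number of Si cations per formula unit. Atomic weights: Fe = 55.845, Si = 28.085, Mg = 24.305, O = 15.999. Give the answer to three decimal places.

1.003 Si apfu

23.86 wt% MgO ÷ 40.304 g/mol = 0.59200 mol, giving 0.59200 Mg and 0.59200 O.
40.80 wt% FeO ÷ 71.844 g/mol = 0.56790 mol, giving 0.56790 Fe and 0.56790 O.
35.04 wt% SiO2 ÷ 60.083 g/mol = 0.58319 mol, giving 0.58319 Si and 1.16638 O.
Oxygen sums to 2.32628; scaling by 4/2.32628 = 1.71948 puts the formula on 4 O.
Si: 0.58319 × 1.71948 = 1.003 atoms per formula unit.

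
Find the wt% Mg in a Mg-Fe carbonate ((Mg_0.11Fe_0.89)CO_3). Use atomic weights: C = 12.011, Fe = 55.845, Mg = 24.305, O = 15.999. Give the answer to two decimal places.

2.38 weight percent

M((Mg_0.11Fe_0.89)CO_3) = 112.384 g/mol.
Mg contributes 0.11 × 24.305 = 2.674 g per mole.
2.674/112.384 = 0.0238 → 2.38%.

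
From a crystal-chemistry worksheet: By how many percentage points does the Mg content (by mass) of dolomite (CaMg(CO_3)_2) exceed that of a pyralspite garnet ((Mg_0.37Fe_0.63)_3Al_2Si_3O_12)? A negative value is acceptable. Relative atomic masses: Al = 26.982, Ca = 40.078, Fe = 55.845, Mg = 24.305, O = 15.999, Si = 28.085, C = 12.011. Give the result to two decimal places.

Mg in CaMg(CO_3)_2: molar mass 184.399 g/mol; 1×24.305 = 24.305 g → 13.18 wt%.
Mg in (Mg_0.37Fe_0.63)_3Al_2Si_3O_12: molar mass 462.733 g/mol; 1.11×24.305 = 26.979 g → 5.83 wt%.
Difference = 13.18 − 5.83 = 7.35 percentage points.

7.35 percentage points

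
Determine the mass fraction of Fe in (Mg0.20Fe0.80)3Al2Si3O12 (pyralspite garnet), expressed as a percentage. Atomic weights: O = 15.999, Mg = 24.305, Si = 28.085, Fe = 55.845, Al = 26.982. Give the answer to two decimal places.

Formula mass = 0.60×24.305 + 2.40×55.845 + 2×26.982 + 3×28.085 + 12×15.999 = 478.818 g/mol, of which 134.028 g is Fe.
So Fe makes up 134.028/478.818 = 0.2799 of the mass, i.e. 27.99%.

27.99 wt%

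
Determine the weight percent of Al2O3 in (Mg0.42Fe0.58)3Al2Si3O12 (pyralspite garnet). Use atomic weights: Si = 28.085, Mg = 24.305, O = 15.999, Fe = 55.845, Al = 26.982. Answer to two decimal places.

Formula mass = 458.002 g/mol.
2 Al → 1.0000 mol Al2O3 per formula unit; M(Al2O3) = 101.961, so Al2O3 mass = 101.961 g.
101.961/458.002 × 100 = 22.26 wt%.

22.26 wt%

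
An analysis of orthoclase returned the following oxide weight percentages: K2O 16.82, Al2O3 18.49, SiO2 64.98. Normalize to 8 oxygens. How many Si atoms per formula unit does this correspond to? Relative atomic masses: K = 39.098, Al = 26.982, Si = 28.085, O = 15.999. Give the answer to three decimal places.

2.998 Si apfu

16.82 wt% K2O ÷ 94.195 g/mol = 0.17857 mol, giving 0.35714 K and 0.17857 O.
18.49 wt% Al2O3 ÷ 101.961 g/mol = 0.18134 mol, giving 0.36268 Al and 0.54402 O.
64.98 wt% SiO2 ÷ 60.083 g/mol = 1.08150 mol, giving 1.08150 Si and 2.16300 O.
Oxygen sums to 2.88559; scaling by 8/2.88559 = 2.77240 puts the formula on 8 O.
Si: 1.08150 × 2.77240 = 2.998 atoms per formula unit.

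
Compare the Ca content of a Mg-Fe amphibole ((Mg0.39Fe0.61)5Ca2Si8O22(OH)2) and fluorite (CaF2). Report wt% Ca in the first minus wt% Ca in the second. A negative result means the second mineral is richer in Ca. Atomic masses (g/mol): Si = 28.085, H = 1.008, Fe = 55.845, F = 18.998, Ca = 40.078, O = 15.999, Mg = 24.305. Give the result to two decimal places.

-42.51 percentage points

First mineral: 80.156 g Ca in 908.550 g formula = 8.82 wt% Ca.
Second mineral: 40.078 g Ca in 78.074 g formula = 51.33 wt% Ca.
8.82% − 51.33% gives a difference of -42.51 percentage points.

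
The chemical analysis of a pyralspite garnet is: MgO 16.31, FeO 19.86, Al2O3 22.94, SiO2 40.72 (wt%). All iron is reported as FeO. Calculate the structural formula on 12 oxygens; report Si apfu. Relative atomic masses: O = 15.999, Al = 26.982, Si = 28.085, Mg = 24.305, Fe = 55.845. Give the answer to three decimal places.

16.31 wt% MgO ÷ 40.304 g/mol = 0.40467 mol, giving 0.40467 Mg and 0.40467 O.
19.86 wt% FeO ÷ 71.844 g/mol = 0.27643 mol, giving 0.27643 Fe and 0.27643 O.
22.94 wt% Al2O3 ÷ 101.961 g/mol = 0.22499 mol, giving 0.44998 Al and 0.67497 O.
40.72 wt% SiO2 ÷ 60.083 g/mol = 0.67773 mol, giving 0.67773 Si and 1.35546 O.
Oxygen sums to 2.71153; scaling by 12/2.71153 = 4.42555 puts the formula on 12 O.
Si: 0.67773 × 4.42555 = 2.999 atoms per formula unit.

2.999 Si apfu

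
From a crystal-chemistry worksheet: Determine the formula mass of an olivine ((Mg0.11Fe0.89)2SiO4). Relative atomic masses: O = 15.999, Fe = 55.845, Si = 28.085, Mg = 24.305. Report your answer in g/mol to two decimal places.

Mg: 0.22 × 24.305 = 5.3471
Fe: 1.78 × 55.845 = 99.4041
Si: 1 × 28.085 = 28.0850
O: 4 × 15.999 = 63.9960
Summing the contributions gives the formula mass.

196.83 g/mol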